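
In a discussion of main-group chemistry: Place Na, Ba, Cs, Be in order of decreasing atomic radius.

Cs, Ba, Na, Be

Radius decreases left→right (rising Z_eff, same n) and increases top→bottom (higher n).
These span different periods and groups, so the two trends combine.
Na > Be: both effects reinforce here, so Na is clearly the larger of the two.
Ba > Na: the two effects oppose for this pair; the down-group effect wins (196 vs 155 pm).
Cs > Ba: Cs lies to the left of Ba in period 6, so the across-period effect alone puts Cs larger.
Tabulated atomic radius (pm): Be 102, Na 155, Cs 232, Ba 196.
So from largest to smallest: Cs > Ba > Na > Be.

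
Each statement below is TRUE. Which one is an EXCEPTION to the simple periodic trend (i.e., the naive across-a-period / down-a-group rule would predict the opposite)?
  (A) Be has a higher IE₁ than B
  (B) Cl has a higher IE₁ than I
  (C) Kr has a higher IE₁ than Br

(A)

The general trend: IE₁ increases across a period and decreases down a group.
(A) Be (period 2, group 2) vs B (period 2, group 13): the stated order contradicts the simple trend.
(B) Cl (period 3, group 17) vs I (period 5, group 17): the stated order agrees with the simple trend.
(C) Kr (period 4, group 18) vs Br (period 4, group 17): the stated order agrees with the simple trend.
The exception is (A): removing B's lone 2p electron is easier than breaking Be's filled 2s².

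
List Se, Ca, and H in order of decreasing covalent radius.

Ca, Se, H

H is in period 1, group 1; Ca is in period 4, group 2; Se is in period 4, group 16.
Moving right in a period, electrons are added to the same shell under a stronger nuclear pull, so atoms get smaller; moving down, a new shell is opened and atoms get larger.
These span different periods and groups, so the two trends combine.
Se > H: the two effects oppose for this pair; the down-group effect wins (116 vs 32 pm).
Ca > Se: Ca lies to the left of Se in period 4, so the across-period effect alone puts Ca larger.
For reference (pm): H 32, Ca 171, Se 116.
So from largest to smallest: Ca > Se > H.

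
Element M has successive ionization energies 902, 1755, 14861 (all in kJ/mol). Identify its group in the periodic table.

Group 2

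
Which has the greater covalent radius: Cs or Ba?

Cs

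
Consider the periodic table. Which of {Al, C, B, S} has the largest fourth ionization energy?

B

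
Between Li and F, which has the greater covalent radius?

Li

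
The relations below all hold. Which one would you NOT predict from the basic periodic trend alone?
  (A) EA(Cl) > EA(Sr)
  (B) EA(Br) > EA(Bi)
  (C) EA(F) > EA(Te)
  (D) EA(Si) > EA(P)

The general trend: electron affinity increases across a period and decreases down a group.
(A) Cl (period 3, group 17) vs Sr (period 5, group 2): the stated order agrees with the simple trend.
(B) Br (period 4, group 17) vs Bi (period 6, group 15): the stated order agrees with the simple trend.
(C) F (period 2, group 17) vs Te (period 5, group 16): the stated order agrees with the simple trend.
(D) Si (period 3, group 14) vs P (period 3, group 15): the stated order contradicts the simple trend.
The exception is (D): adding an electron to P's half-filled 3p³ is unfavourable, so Si (3p²) has the more exothermic EA.

(D)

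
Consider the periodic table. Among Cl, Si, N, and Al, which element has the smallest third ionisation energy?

Al

After 2 electrons have been removed, what remains? Cl²⁺ still has 5 valence electrons; Si²⁺ still has 2 valence electrons; N²⁺ still has 3 valence electrons; Al²⁺ still has 1 valence electron.
All are still removing valence electrons, so compare the +2 ions as you would atoms: IE_3 generally rises across a period (higher Z_eff) and falls down a group (larger shell), subject to the usual subshell exceptions.
Valence configurations: Cl²⁺ [Ne]3s²3p³, Si²⁺ [Ne]3s², N²⁺ [He]2s²2p¹, Al²⁺ [Ne]3s¹.
The numbers (kJ/mol): Cl 3822, Si 3232, N 4578, Al 2745.
Overall IE_3 order: Al < Si < Cl < N.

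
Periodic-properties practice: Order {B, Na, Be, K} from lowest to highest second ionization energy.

Be, B, K, Na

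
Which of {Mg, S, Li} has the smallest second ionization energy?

The second ionization energy removes an electron from the +1 ion. For each element: Mg⁺ still has 1 valence electron; S⁺ still has 5 valence electrons; Li⁺ is the bare [He] core.
Core electrons are held far more tightly than valence electrons, so Li tops the IE_2 order.
Valence configurations: Mg⁺ [Ne]3s¹, S⁺ [Ne]3s²3p³.
Approximate IE_2 values (kJ/mol): Mg 1451, S 2252, Li 7298.
So the second ionization energies run Mg < S < Li.

Mg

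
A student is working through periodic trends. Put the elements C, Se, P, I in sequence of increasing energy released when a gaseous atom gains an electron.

C is in period 2, group 14; P is in period 3, group 15; Se is in period 4, group 16; I is in period 5, group 17.
Electron affinity generally becomes more exothermic across a period toward the halogens and less exothermic down a group.
These sit on a diagonal, where the across-period and down-group effects partly cancel.
C > P: period and group pull opposite ways; the down-group shift dominates (122 vs 72 kJ/mol).
Se > C: period and group pull opposite ways; the across-period shift dominates (195 vs 122 kJ/mol).
I > Se: period and group pull opposite ways; the across-period shift dominates (295 vs 195 kJ/mol).
For reference (kJ/mol): C 122, P 72, Se 195, I 295.
So from lowest to highest: P < C < Se < I.

P, C, Se, I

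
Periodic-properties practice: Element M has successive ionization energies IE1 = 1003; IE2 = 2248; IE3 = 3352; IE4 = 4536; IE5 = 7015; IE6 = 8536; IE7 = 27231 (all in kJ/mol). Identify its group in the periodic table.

Group 16

Look for the largest jump between consecutive ionization energies: IE7/IE6 ≈ 3.2, far larger than any earlier ratio.
That jump marks the point where a core electron is being removed. So the atom has 6 valence electrons.
A main-group element with 6 valence electrons is in group 16.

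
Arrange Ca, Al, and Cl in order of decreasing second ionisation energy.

IE_2 is the cost of taking one more electron from the +1 cation: Ca⁺ still has 1 valence electron; Al⁺ still has 2 valence electrons; Cl⁺ still has 6 valence electrons.
All are still removing valence electrons, so compare the +1 ions as you would atoms: IE_2 generally rises across a period (higher Z_eff) and falls down a group (larger shell), subject to the usual subshell exceptions.
Valence configurations: Ca⁺ [Ar]4s¹, Al⁺ [Ne]3s², Cl⁺ [Ne]3s²3p⁴.
Approximate IE_2 values (kJ/mol): Ca 1145, Al 1817, Cl 2298.
Putting it together, IE_2: Ca < Al < Cl.

Cl > Al > Ca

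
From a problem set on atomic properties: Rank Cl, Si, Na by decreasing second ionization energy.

Na, Cl, Si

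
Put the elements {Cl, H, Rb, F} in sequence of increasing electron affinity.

Rb, H, F, Cl

H is in period 1, group 1; F is in period 2, group 17; Cl is in period 3, group 17; Rb is in period 5, group 1.
EA tends to increase across a period and decrease down a group, though the pattern is less regular than for IE or radius.
Neither a single period nor a single group — weigh both effects.
H > Rb: they share group 1; the group trend gives H the larger value.
F > H: the two effects oppose for this pair; the across-period effect wins (328 vs 73 kJ/mol).
Cl > F: this pair runs against the simple trend — see the exception note.
Note the exception: Cl has a higher electron affinity than F, contrary to the simple trend — F's small 2p subshell makes the incoming electron feel strong e⁻–e⁻ repulsion, so Cl actually releases more energy on gaining an electron.
Tabulated electron affinity (kJ/mol): H 73, F 328, Cl 349, Rb 47.
So from lowest to highest: Rb < H < F < Cl.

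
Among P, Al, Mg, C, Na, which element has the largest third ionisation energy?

Mg

Consider each +2 ion: P²⁺ still has 3 valence electrons; Al²⁺ still has 1 valence electron; Mg²⁺ is the bare [Ne] core; C²⁺ still has 2 valence electrons; Na²⁺ is already 1 electron into the core.
Pulling an electron out of a noble-gas core costs far more than removing a remaining valence electron, so Na and Mg sit at the high end of IE_3.
Valence configurations: P²⁺ [Ne]3s²3p¹, Al²⁺ [Ne]3s¹, C²⁺ [He]2s².
Tabulated IE_3 (kJ/mol): P 2914, Al 2745, Mg 7733, C 4620, Na 6910.
Putting it together, IE_3: Al < P < C < Na < Mg.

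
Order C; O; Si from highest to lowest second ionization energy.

O, C, Si

IE_2 is the cost of taking one more electron from the +1 cation: C⁺ still has 3 valence electrons; O⁺ still has 5 valence electrons; Si⁺ still has 3 valence electrons.
All are still removing valence electrons, so compare the +1 ions as you would atoms: IE_2 generally rises across a period (higher Z_eff) and falls down a group (larger shell), subject to the usual subshell exceptions.
Valence configurations: C⁺ [He]2s²2p¹, O⁺ [He]2s²2p³, Si⁺ [Ne]3s²3p¹.
The numbers (kJ/mol): C 2353, O 3388, Si 1577.
Putting it together, IE_2: Si < C < O.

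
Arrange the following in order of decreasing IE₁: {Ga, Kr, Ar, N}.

N is in period 2, group 15; Ar is in period 3, group 18; Ga is in period 4, group 13; Kr is in period 4, group 18.
Removing the outermost electron gets harder across a period and easier down a group.
Neither a single period nor a single group — weigh both effects.
Kr > Ga: both are in period 4; the period trend gives Kr the larger value.
N > Kr: period and group pull opposite ways; the down-group shift dominates (1402 vs 1351 kJ/mol).
Ar > N: period and group pull opposite ways; the across-period shift dominates (1521 vs 1402 kJ/mol).
Approximate values (kJ/mol): N 1402, Ar 1521, Ga 579, Kr 1351.
So from highest to lowest: Ar > N > Kr > Ga.

Ar, N, Kr, Ga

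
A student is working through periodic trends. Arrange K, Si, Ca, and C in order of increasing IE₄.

After 3 electrons have been removed, what remains? K³⁺ is already 2 electrons into the core; Si³⁺ still has 1 valence electron; Ca³⁺ is already 1 electron into the core; C³⁺ still has 1 valence electron.
Usually core removal costs more than valence removal, but here the competition is close: a tightly held n=2 valence electron can cost more to remove than an n=3 core electron, so the actual values have to decide it.
Valence configurations: Si³⁺ [Ne]3s¹, C³⁺ [He]2s¹.
Approximate IE_4 values (kJ/mol): K 5877, Si 4356, Ca 6491, C 6223.
So the fourth ionization energies run Si < K < C < Ca.

Si, K, C, Ca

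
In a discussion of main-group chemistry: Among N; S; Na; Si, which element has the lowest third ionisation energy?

Si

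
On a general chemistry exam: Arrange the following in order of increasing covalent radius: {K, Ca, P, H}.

H < P < Ca < K

H is in period 1, group 1; P is in period 3, group 15; K is in period 4, group 1; Ca is in period 4, group 2.
Across a period the added protons contract the valence shell; down a group each new principal shell makes the atom larger.
Neither a single period nor a single group — weigh both effects.
P > H: period and group pull opposite ways; the down-group shift dominates (111 vs 32 pm).
Ca > P: both effects reinforce here, so Ca is clearly the larger of the two.
K > Ca: both are in period 4; the period trend gives K the larger value.
For reference (pm): H 32, P 111, K 196, Ca 171.
So from smallest to largest: H < P < Ca < K.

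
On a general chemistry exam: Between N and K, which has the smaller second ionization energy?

N

The second ionization energy removes an electron from the +1 ion. For each element: N⁺ still has 4 valence electrons; K⁺ is the bare [Ar] core.
Breaking into a closed-shell core is much more expensive than removing a leftover valence electron — K has the largest IE_2 here.
The numbers (kJ/mol): N 2856, K 3052.
Hence IE_2: N < K.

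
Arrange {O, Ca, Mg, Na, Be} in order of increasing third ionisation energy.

Ca < O < Na < Mg < Be

The third ionization energy removes an electron from the +2 ion. For each element: O²⁺ still has 4 valence electrons; Ca²⁺ is the bare [Ar] core; Mg²⁺ is the bare [Ne] core; Na²⁺ is already 1 electron into the core; Be²⁺ is the bare [He] core.
Usually core removal costs more than valence removal, but here the competition is close: a tightly held n=2 valence electron can cost more to remove than an n=3 core electron, so the actual values have to decide it.
Approximate IE_3 values (kJ/mol): O 5300, Ca 4912, Mg 7733, Na 6910, Be 14849.
Overall IE_3 order: Ca < O < Na < Mg < Be.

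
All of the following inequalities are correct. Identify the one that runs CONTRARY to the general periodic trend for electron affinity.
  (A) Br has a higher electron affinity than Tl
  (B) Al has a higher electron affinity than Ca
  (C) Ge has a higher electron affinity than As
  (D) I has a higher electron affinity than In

The general trend: electron affinity increases across a period and decreases down a group.
(A) Br (period 4, group 17) vs Tl (period 6, group 13): the stated order agrees with the simple trend.
(B) Al (period 3, group 13) vs Ca (period 4, group 2): the stated order agrees with the simple trend.
(C) Ge (period 4, group 14) vs As (period 4, group 15): the stated order contradicts the simple trend.
(D) I (period 5, group 17) vs In (period 5, group 13): the stated order agrees with the simple trend.
The exception is (C): adding an electron to As's half-filled 4p³ is unfavourable, so Ge (4p²) has the more exothermic EA.

(C)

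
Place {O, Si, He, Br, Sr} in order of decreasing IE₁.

He > O > Br > Si > Sr

He is in period 1, group 18; O is in period 2, group 16; Si is in period 3, group 14; Br is in period 4, group 17; Sr is in period 5, group 2.
First ionization energy rises across a period (greater Z_eff holds electrons more tightly) and falls down a group (valence electrons are farther from the nucleus).
Here both period and group differ, so the two effects have to be weighed against each other.
Si > Sr: relative to Sr, both the across-period and down-group shifts push Si's first ionization energy up.
Br > Si: period and group pull opposite ways; the across-period shift dominates (1140 vs 786 kJ/mol).
O > Br: the two effects oppose for this pair; the down-group effect wins (1314 vs 1140 kJ/mol).
He > O: both effects reinforce here, so He is clearly the higher of the two.
For reference (kJ/mol): He 2372, O 1314, Si 786, Br 1140, Sr 550.
So from highest to lowest: He > O > Br > Si > Sr.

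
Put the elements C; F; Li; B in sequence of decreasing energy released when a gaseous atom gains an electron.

F, C, Li, B

Atoms with high Z_eff and room in the valence shell (especially the halogens) have the most exothermic electron affinities.
All lie in period 2; the across-period trend (electron affinity increases left to right) applies, with the exception below.
Note the exception: Li has a higher electron affinity than B, contrary to the simple trend — B's ns²np¹ configuration gives only a small electron affinity — the sparsely filled np subshell binds an added electron weakly.
Tabulated electron affinity (kJ/mol): Li 60, B 27, C 122, F 328.
So from highest to lowest: F > C > Li > B.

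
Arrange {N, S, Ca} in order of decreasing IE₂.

N, S, Ca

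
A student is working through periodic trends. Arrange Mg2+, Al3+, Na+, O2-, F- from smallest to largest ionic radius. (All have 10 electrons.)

Al3+ < Mg2+ < Na+ < F- < O2-

All of these have 10 electrons, so size is governed by nuclear charge alone: the more protons, the stronger the pull on the same electron cloud, and the smaller the ion.
Nuclear charges: Al3+ (Z=13), Mg2+ (Z=12), Na+ (Z=11), F- (Z=9), O2- (Z=8).
Smallest to largest: Al3+ < Mg2+ < Na+ < F- < O2-.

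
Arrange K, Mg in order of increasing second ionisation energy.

The second ionization energy removes an electron from the +1 ion. For each element: K⁺ is the bare [Ar] core; Mg⁺ still has 1 valence electron.
Breaking into a closed-shell core is much more expensive than removing a leftover valence electron — K has the largest IE_2 here.
Approximate IE_2 values (kJ/mol): K 3052, Mg 1451.
So the second ionization energies run Mg < K.

Mg < K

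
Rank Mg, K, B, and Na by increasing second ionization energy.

Consider each +1 ion: Mg⁺ still has 1 valence electron; K⁺ is the bare [Ar] core; B⁺ still has 2 valence electrons; Na⁺ is the bare [Ne] core.
Pulling an electron out of a noble-gas core costs far more than removing a remaining valence electron, so K and Na sit at the high end of IE_2.
Valence configurations: Mg⁺ [Ne]3s¹, B⁺ [He]2s².
Tabulated IE_2 (kJ/mol): Mg 1451, K 3052, B 2427, Na 4562.
Hence IE_2: Mg < B < K < Na.

Mg, B, K, Na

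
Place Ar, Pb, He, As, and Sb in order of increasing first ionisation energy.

IE₁ increases left→right with effective nuclear charge and decreases top→bottom as the valence shell moves farther out.
Here both period and group differ, so the two effects have to be weighed against each other.
Sb > Pb: relative to Pb, both the across-period and down-group shifts push Sb's first ionization energy up.
As > Sb: As sits above Sb in group 15, so the down-group effect alone puts As higher.
Ar > As: relative to As, both the across-period and down-group shifts push Ar's first ionization energy up.
He > Ar: they share group 18; the group trend gives He the larger value.
For reference (kJ/mol): He 2372, Ar 1521, As 947, Sb 831, Pb 716.
So from lowest to highest: Pb < Sb < As < Ar < He.

Pb, Sb, As, Ar, He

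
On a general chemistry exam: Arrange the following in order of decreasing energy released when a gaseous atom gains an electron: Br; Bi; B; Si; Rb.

Br, Si, Bi, Rb, B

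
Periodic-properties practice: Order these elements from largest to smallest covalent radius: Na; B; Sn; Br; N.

Na > Sn > Br > B > N

B is in period 2, group 13; N is in period 2, group 15; Na is in period 3, group 1; Br is in period 4, group 17; Sn is in period 5, group 14.
Radius decreases left→right (rising Z_eff, same n) and increases top→bottom (higher n).
Here both period and group differ, so the two effects have to be weighed against each other.
B > N: both are in period 2; the period trend gives B the larger value.
Br > B: the two effects oppose for this pair; the down-group effect wins (114 vs 85 pm).
Sn > Br: relative to Br, both the across-period and down-group shifts push Sn's atomic radius up.
Na > Sn: period and group pull opposite ways; the across-period shift dominates (155 vs 140 pm).
For reference (pm): B 85, N 71, Na 155, Br 114, Sn 140.
So from largest to smallest: Na > Sn > Br > B > N.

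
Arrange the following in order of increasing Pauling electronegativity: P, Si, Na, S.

Na is in period 3, group 1; Si is in period 3, group 14; P is in period 3, group 15; S is in period 3, group 16.
Electronegativity increases across a period and decreases down a group, tracking effective nuclear charge and atomic size.
All lie in period 3, so electronegativity increases left to right.
So from lowest to highest: Na < Si < P < S.

Na, Si, P, S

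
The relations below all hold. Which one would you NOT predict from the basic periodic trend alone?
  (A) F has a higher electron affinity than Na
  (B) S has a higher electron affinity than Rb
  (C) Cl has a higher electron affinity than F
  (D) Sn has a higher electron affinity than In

The general trend: electron affinity increases across a period and decreases down a group.
(A) F (period 2, group 17) vs Na (period 3, group 1): the stated order agrees with the simple trend.
(B) S (period 3, group 16) vs Rb (period 5, group 1): the stated order agrees with the simple trend.
(C) Cl (period 3, group 17) vs F (period 2, group 17): the stated order contradicts the simple trend.
(D) Sn (period 5, group 14) vs In (period 5, group 13): the stated order agrees with the simple trend.
The exception is (C): F's small 2p subshell makes the incoming electron feel strong e⁻–e⁻ repulsion, so Cl actually releases more energy on gaining an electron.

(C)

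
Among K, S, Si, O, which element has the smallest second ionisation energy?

Si

The second ionization energy removes an electron from the +1 ion. For each element: K⁺ is the bare [Ar] core; S⁺ still has 5 valence electrons; Si⁺ still has 3 valence electrons; O⁺ still has 5 valence electrons.
Usually core removal costs more than valence removal, but here the competition is close: a tightly held n=2 valence electron can cost more to remove than an n=3 core electron, so the actual values have to decide it.
Valence configurations: S⁺ [Ne]3s²3p³, Si⁺ [Ne]3s²3p¹, O⁺ [He]2s²2p³.
Approximate IE_2 values (kJ/mol): K 3052, S 2252, Si 1577, O 3388.
So the second ionization energies run Si < S < K < O.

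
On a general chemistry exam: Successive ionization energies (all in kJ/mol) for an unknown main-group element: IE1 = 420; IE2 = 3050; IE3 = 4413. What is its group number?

Group 1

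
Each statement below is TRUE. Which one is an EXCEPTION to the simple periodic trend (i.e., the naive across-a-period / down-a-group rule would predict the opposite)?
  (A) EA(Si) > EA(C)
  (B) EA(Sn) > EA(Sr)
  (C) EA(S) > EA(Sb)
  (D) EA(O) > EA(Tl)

(A)

The general trend: electron affinity increases across a period and decreases down a group.
(A) Si (period 3, group 14) vs C (period 2, group 14): the stated order contradicts the simple trend.
(B) Sn (period 5, group 14) vs Sr (period 5, group 2): the stated order agrees with the simple trend.
(C) S (period 3, group 16) vs Sb (period 5, group 15): the stated order agrees with the simple trend.
(D) O (period 2, group 16) vs Tl (period 6, group 13): the stated order agrees with the simple trend.
The exception is (A): Si's larger, more diffuse 3p orbitals accept an added electron slightly more readily than C's compact 2p.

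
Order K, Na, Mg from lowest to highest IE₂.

Mg, K, Na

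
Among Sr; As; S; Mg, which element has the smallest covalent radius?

Mg is in period 3, group 2; S is in period 3, group 16; As is in period 4, group 15; Sr is in period 5, group 2.
Atomic radius shrinks across a period as nuclear charge pulls the same shell inward, and grows down a group as new shells are added.
Here both period and group differ, so the two effects have to be weighed against each other.
As > S: both effects reinforce here, so As is clearly the larger of the two.
Mg > As: period and group pull opposite ways; the across-period shift dominates (139 vs 121 pm).
Sr > Mg: they share group 2; the group trend gives Sr the larger value.
Approximate values (pm): Mg 139, S 103, As 121, Sr 185.
The smallest covalent radius among these belongs to S.

S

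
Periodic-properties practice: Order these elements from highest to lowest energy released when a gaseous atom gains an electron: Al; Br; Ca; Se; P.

Br > Se > P > Al > Ca

Al is in period 3, group 13; P is in period 3, group 15; Ca is in period 4, group 2; Se is in period 4, group 16; Br is in period 4, group 17.
Atoms with high Z_eff and room in the valence shell (especially the halogens) have the most exothermic electron affinities.
Here both period and group differ, so the two effects have to be weighed against each other.
Al > Ca: both effects reinforce here, so Al is clearly the higher of the two.
P > Al: both are in period 3; the period trend gives P the larger value.
Se > P: the two effects oppose for this pair; the across-period effect wins (195 vs 72 kJ/mol).
Br > Se: Br lies to the right of Se in period 4, so the across-period effect alone puts Br higher.
Approximate values (kJ/mol): Al 42, P 72, Ca 2, Se 195, Br 325.
So from highest to lowest: Br > Se > P > Al > Ca.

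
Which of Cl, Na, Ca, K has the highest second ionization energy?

Na

Consider each +1 ion: Cl⁺ still has 6 valence electrons; Na⁺ is the bare [Ne] core; Ca⁺ still has 1 valence electron; K⁺ is the bare [Ar] core.
Breaking into a closed-shell core is much more expensive than removing a leftover valence electron — K and Na have the largest IE_2 here.
Valence configurations: Cl⁺ [Ne]3s²3p⁴, Ca⁺ [Ar]4s¹.
Tabulated IE_2 (kJ/mol): Cl 2298, Na 4562, Ca 1145, K 3052.
Overall IE_2 order: Ca < Cl < K < Na.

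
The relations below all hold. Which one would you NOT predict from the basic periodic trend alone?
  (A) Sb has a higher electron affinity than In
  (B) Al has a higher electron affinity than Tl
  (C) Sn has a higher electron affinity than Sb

(C)

The general trend: electron affinity increases across a period and decreases down a group.
(A) Sb (period 5, group 15) vs In (period 5, group 13): the stated order agrees with the simple trend.
(B) Al (period 3, group 13) vs Tl (period 6, group 13): the stated order agrees with the simple trend.
(C) Sn (period 5, group 14) vs Sb (period 5, group 15): the stated order contradicts the simple trend.
The exception is (C): adding an electron to Sb's half-filled 5p³ is unfavourable, so Sn has the more exothermic EA.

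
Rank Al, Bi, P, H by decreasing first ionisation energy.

H > P > Bi > Al

IE₁ increases left→right with effective nuclear charge and decreases top→bottom as the valence shell moves farther out.
Here both period and group differ, so the two effects have to be weighed against each other.
Bi > Al: the two effects oppose for this pair; the across-period effect wins (703 vs 578 kJ/mol).
P > Bi: they share group 15; the group trend gives P the larger value.
H > P: period and group pull opposite ways; the down-group shift dominates (1312 vs 1012 kJ/mol).
Tabulated first ionization energy (kJ/mol): H 1312, Al 578, P 1012, Bi 703.
So from highest to lowest: H > P > Bi > Al.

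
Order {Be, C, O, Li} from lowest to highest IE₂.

Be, C, O, Li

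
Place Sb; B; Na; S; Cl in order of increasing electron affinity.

B < Na < Sb < S < Cl

B is in period 2, group 13; Na is in period 3, group 1; S is in period 3, group 16; Cl is in period 3, group 17; Sb is in period 5, group 15.
Atoms with high Z_eff and room in the valence shell (especially the halogens) have the most exothermic electron affinities.
Neither a single period nor a single group — weigh both effects.
Na > B: this pair runs against the simple trend — see the exception note.
Sb > Na: the two effects oppose for this pair; the across-period effect wins (103 vs 53 kJ/mol).
S > Sb: both effects reinforce here, so S is clearly the higher of the two.
Cl > S: both are in period 3; the period trend gives Cl the larger value.
Note the exception: Na has a higher electron affinity than B, contrary to the simple trend — B's ns²np¹ configuration gives only a small electron affinity — the sparsely filled np subshell binds an added electron weakly.
Approximate values (kJ/mol): B 27, Na 53, S 200, Cl 349, Sb 103.
So from lowest to highest: B < Na < Sb < S < Cl.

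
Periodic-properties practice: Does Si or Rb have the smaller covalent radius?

Si is in period 3, group 14; Rb is in period 5, group 1.
Moving right in a period, electrons are added to the same shell under a stronger nuclear pull, so atoms get smaller; moving down, a new shell is opened and atoms get larger.
Neither a single period nor a single group — weigh both effects.
Rb > Si: relative to Si, both the across-period and down-group shifts push Rb's atomic radius up.
Tabulated atomic radius (pm): Si 116, Rb 210.
So Si has the smaller covalent radius (Si < Rb).

Si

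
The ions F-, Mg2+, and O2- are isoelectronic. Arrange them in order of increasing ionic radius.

Mg2+, F-, O2-

All of these have 10 electrons, so size is governed by nuclear charge alone: the more protons, the stronger the pull on the same electron cloud, and the smaller the ion.
Nuclear charges: Mg2+ (Z=12), F- (Z=9), O2- (Z=8).
Smallest to largest: Mg2+ < F- < O2-.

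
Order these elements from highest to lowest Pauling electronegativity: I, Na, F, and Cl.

F > Cl > I > Na

EN rises left→right (higher Z_eff, smaller atoms) and falls top→bottom (larger, more shielded atoms).
Neither a single period nor a single group — weigh both effects.
I > Na: period and group pull opposite ways; the across-period shift dominates (2.66 vs 0.93).
Cl > I: they share group 17; the group trend gives Cl the larger value.
F > Cl: they share group 17; the group trend gives F the larger value.
Tabulated electronegativity (Pauling): F 3.98, Na 0.93, Cl 3.16, I 2.66.
So from highest to lowest: F > Cl > I > Na.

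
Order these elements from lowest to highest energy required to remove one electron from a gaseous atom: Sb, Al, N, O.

Al < Sb < O < N

Across a period the outer electron is held more tightly (higher IE₁); down a group it sits in a higher shell, more shielded, and comes off more easily.
Here both period and group differ, so the two effects have to be weighed against each other.
Sb > Al: period and group pull opposite ways; the across-period shift dominates (831 vs 578 kJ/mol).
O > Sb: relative to Sb, both the across-period and down-group shifts push O's first ionization energy up.
N > O: this pair runs against the simple trend — see the exception note.
Note the exception: N has a higher first ionization energy than O, contrary to the simple trend — pairing an electron in O's 2p⁴ costs repulsion energy, so O ionizes more easily than half-filled N (2p³).
Tabulated first ionization energy (kJ/mol): N 1402, O 1314, Al 578, Sb 831.
So from lowest to highest: Al < Sb < O < N.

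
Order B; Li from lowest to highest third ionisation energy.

B, Li

After 2 electrons have been removed, what remains? B²⁺ still has 1 valence electron; Li²⁺ is already 1 electron into the core.
Breaking into a closed-shell core is much more expensive than removing a leftover valence electron — Li has the largest IE_3 here.
The numbers (kJ/mol): B 3660, Li 11815.
Overall IE_3 order: B < Li.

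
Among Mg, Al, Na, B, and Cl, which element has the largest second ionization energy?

IE_2 is the cost of taking one more electron from the +1 cation: Mg⁺ still has 1 valence electron; Al⁺ still has 2 valence electrons; Na⁺ is the bare [Ne] core; B⁺ still has 2 valence electrons; Cl⁺ still has 6 valence electrons.
Core electrons are held far more tightly than valence electrons, so Na tops the IE_2 order.
Valence configurations: Mg⁺ [Ne]3s¹, Al⁺ [Ne]3s², B⁺ [He]2s², Cl⁺ [Ne]3s²3p⁴.
The numbers (kJ/mol): Mg 1451, Al 1817, Na 4562, B 2427, Cl 2298.
So the second ionization energies run Mg < Al < Cl < B < Na.

Na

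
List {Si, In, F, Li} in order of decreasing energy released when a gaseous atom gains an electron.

Li is in period 2, group 1; F is in period 2, group 17; Si is in period 3, group 14; In is in period 5, group 13.
Atoms with high Z_eff and room in the valence shell (especially the halogens) have the most exothermic electron affinities.
These span different periods and groups, so the two trends combine.
Li > In: period and group pull opposite ways; the down-group shift dominates (60 vs 29 kJ/mol).
Si > Li: the two effects oppose for this pair; the across-period effect wins (134 vs 60 kJ/mol).
F > Si: both effects reinforce here, so F is clearly the higher of the two.
Tabulated electron affinity (kJ/mol): Li 60, F 328, Si 134, In 29.
So from highest to lowest: F > Si > Li > In.

F > Si > Li > In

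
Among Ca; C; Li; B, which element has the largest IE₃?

After 2 electrons have been removed, what remains? Ca²⁺ is the bare [Ar] core; C²⁺ still has 2 valence electrons; Li²⁺ is already 1 electron into the core; B²⁺ still has 1 valence electron.
Core electrons are held far more tightly than valence electrons, so Ca and Li top the IE_3 order.
Valence configurations: C²⁺ [He]2s², B²⁺ [He]2s¹.
Tabulated IE_3 (kJ/mol): Ca 4912, C 4620, Li 11815, B 3660.
So the third ionization energies run B < C < Ca < Li.

Li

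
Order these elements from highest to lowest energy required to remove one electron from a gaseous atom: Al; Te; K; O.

Removing the outermost electron gets harder across a period and easier down a group.
Here both period and group differ, so the two effects have to be weighed against each other.
Al > K: relative to K, both the across-period and down-group shifts push Al's first ionization energy up.
Te > Al: the two effects oppose for this pair; the across-period effect wins (869 vs 578 kJ/mol).
O > Te: O sits above Te in group 16, so the down-group effect alone puts O higher.
Approximate values (kJ/mol): O 1314, Al 578, K 419, Te 869.
So from highest to lowest: O > Te > Al > K.

O > Te > Al > K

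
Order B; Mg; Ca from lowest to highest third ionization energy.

B < Ca < Mg

IE_3 is the cost of taking one more electron from the +2 cation: B²⁺ still has 1 valence electron; Mg²⁺ is the bare [Ne] core; Ca²⁺ is the bare [Ar] core.
Core electrons are held far more tightly than valence electrons, so Ca and Mg top the IE_3 order.
Approximate IE_3 values (kJ/mol): B 3660, Mg 7733, Ca 4912.
Hence IE_3: B < Ca < Mg.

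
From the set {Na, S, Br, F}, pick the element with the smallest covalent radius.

F is in period 2, group 17; Na is in period 3, group 1; S is in period 3, group 16; Br is in period 4, group 17.
Atomic radius shrinks across a period as nuclear charge pulls the same shell inward, and grows down a group as new shells are added.
Neither a single period nor a single group — weigh both effects.
S > F: relative to F, both the across-period and down-group shifts push S's atomic radius up.
Br > S: period and group pull opposite ways; the down-group shift dominates (114 vs 103 pm).
Na > Br: the two effects oppose for this pair; the across-period effect wins (155 vs 114 pm).
Approximate values (pm): F 64, Na 155, S 103, Br 114.
The smallest covalent radius among these belongs to F.

F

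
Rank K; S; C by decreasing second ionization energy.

After 1 electron has been removed, what remains? K⁺ is the bare [Ar] core; S⁺ still has 5 valence electrons; C⁺ still has 3 valence electrons.
Breaking into a closed-shell core is much more expensive than removing a leftover valence electron — K has the largest IE_2 here.
Valence configurations: S⁺ [Ne]3s²3p³, C⁺ [He]2s²2p¹.
Approximate IE_2 values (kJ/mol): K 3052, S 2252, C 2353.
Overall IE_2 order: S < C < K.

K > C > S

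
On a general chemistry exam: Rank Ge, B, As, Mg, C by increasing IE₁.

Mg < Ge < B < As < C

B is in period 2, group 13; C is in period 2, group 14; Mg is in period 3, group 2; Ge is in period 4, group 14; As is in period 4, group 15.
Across a period the outer electron is held more tightly (higher IE₁); down a group it sits in a higher shell, more shielded, and comes off more easily.
Here both period and group differ, so the two effects have to be weighed against each other.
Ge > Mg: period and group pull opposite ways; the across-period shift dominates (762 vs 738 kJ/mol).
B > Ge: period and group pull opposite ways; the down-group shift dominates (801 vs 762 kJ/mol).
As > B: period and group pull opposite ways; the across-period shift dominates (947 vs 801 kJ/mol).
C > As: period and group pull opposite ways; the down-group shift dominates (1086 vs 947 kJ/mol).
For reference (kJ/mol): B 801, C 1086, Mg 738, Ge 762, As 947.
So from lowest to highest: Mg < Ge < B < As < C.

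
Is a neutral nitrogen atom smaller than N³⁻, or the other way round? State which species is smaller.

N

Forming N³⁻ adds 3 electrons to N. More electron–electron repulsion in the same shell, with unchanged nuclear charge, lets the cloud expand.
An anion is larger than its parent atom: N³⁻ > N.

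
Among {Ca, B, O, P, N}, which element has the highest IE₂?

O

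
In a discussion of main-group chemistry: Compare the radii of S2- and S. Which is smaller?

Forming S2- adds 2 electrons to S. More electron–electron repulsion in the same shell, with unchanged nuclear charge, lets the cloud expand.
An anion is larger than its parent atom: S2- > S.

S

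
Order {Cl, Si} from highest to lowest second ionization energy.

Cl > Si

Consider each +1 ion: Cl⁺ still has 6 valence electrons; Si⁺ still has 3 valence electrons.
All are still removing valence electrons, so compare the +1 ions as you would atoms: IE_2 generally rises across a period (higher Z_eff) and falls down a group (larger shell), subject to the usual subshell exceptions.
Valence configurations: Cl⁺ [Ne]3s²3p⁴, Si⁺ [Ne]3s²3p¹.
Tabulated IE_2 (kJ/mol): Cl 2298, Si 1577.
Overall IE_2 order: Si < Cl.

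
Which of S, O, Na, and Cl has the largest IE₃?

Na

The third ionization energy removes an electron from the +2 ion. For each element: S²⁺ still has 4 valence electrons; O²⁺ still has 4 valence electrons; Na²⁺ is already 1 electron into the core; Cl²⁺ still has 5 valence electrons.
Core electrons are held far more tightly than valence electrons, so Na tops the IE_3 order.
Valence configurations: S²⁺ [Ne]3s²3p², O²⁺ [He]2s²2p², Cl²⁺ [Ne]3s²3p³.
Approximate IE_3 values (kJ/mol): S 3357, O 5300, Na 6910, Cl 3822.
So the third ionization energies run S < Cl < O < Na.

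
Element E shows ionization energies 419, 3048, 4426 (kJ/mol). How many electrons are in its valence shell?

1

Look for the largest jump between consecutive ionization energies: IE2/IE1 ≈ 7.3, far larger than any earlier ratio.
That jump marks the point where a core electron is being removed. So the atom has 1 valence electron.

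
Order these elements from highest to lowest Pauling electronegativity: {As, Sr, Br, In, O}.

O is in period 2, group 16; As is in period 4, group 15; Br is in period 4, group 17; Sr is in period 5, group 2; In is in period 5, group 13.
EN rises left→right (higher Z_eff, smaller atoms) and falls top→bottom (larger, more shielded atoms).
These span different periods and groups, so the two trends combine.
In > Sr: In lies to the right of Sr in period 5, so the across-period effect alone puts In higher.
As > In: relative to In, both the across-period and down-group shifts push As's electronegativity up.
Br > As: both are in period 4; the period trend gives Br the larger value.
O > Br: period and group pull opposite ways; the down-group shift dominates (3.44 vs 2.96).
For reference (Pauling): O 3.44, As 2.18, Br 2.96, Sr 0.95, In 1.78.
So from highest to lowest: O > Br > As > In > Sr.

O, Br, As, In, Sr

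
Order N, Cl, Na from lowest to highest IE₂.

Cl < N < Na

The second ionization energy removes an electron from the +1 ion. For each element: N⁺ still has 4 valence electrons; Cl⁺ still has 6 valence electrons; Na⁺ is the bare [Ne] core.
Breaking into a closed-shell core is much more expensive than removing a leftover valence electron — Na has the largest IE_2 here.
Valence configurations: N⁺ [He]2s²2p², Cl⁺ [Ne]3s²3p⁴.
Tabulated IE_2 (kJ/mol): N 2856, Cl 2298, Na 4562.
Putting it together, IE_2: Cl < N < Na.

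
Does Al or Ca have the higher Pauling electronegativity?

Al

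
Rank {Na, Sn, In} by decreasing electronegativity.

Na is in period 3, group 1; In is in period 5, group 13; Sn is in period 5, group 14.
Electronegativity increases across a period and decreases down a group, tracking effective nuclear charge and atomic size.
Neither a single period nor a single group — weigh both effects.
In > Na: period and group pull opposite ways; the across-period shift dominates (1.78 vs 0.93).
Sn > In: both are in period 5; the period trend gives Sn the larger value.
Tabulated electronegativity (Pauling): Na 0.93, In 1.78, Sn 1.96.
So from highest to lowest: Sn > In > Na.

Sn > In > Na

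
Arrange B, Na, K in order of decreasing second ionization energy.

IE_2 is the cost of taking one more electron from the +1 cation: B⁺ still has 2 valence electrons; Na⁺ is the bare [Ne] core; K⁺ is the bare [Ar] core.
Core electrons are held far more tightly than valence electrons, so K and Na top the IE_2 order.
Tabulated IE_2 (kJ/mol): B 2427, Na 4562, K 3052.
So the second ionization energies run B < K < Na.

Na > K > B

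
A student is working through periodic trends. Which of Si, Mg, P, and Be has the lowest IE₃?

IE_3 is the cost of taking one more electron from the +2 cation: Si²⁺ still has 2 valence electrons; Mg²⁺ is the bare [Ne] core; P²⁺ still has 3 valence electrons; Be²⁺ is the bare [He] core.
Pulling an electron out of a noble-gas core costs far more than removing a remaining valence electron, so Mg and Be sit at the high end of IE_3.
Valence configurations: Si²⁺ [Ne]3s², P²⁺ [Ne]3s²3p¹.
P²⁺ loses a lone 3p electron whereas Si²⁺ must break into a filled 3s² pair, so IE_3(Si) > IE_3(P) even though P has the higher nuclear charge.
The numbers (kJ/mol): Si 3232, Mg 7733, P 2914, Be 14849.
Hence IE_3: P < Si < Mg < Be.

P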